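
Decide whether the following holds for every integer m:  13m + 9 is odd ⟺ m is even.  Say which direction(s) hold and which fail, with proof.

(→) Suppose 13m + 9 is odd. Since 13 is odd, 13m and m have the same parity, so 13m + 9 ≡ m + 9 (mod 2). As 9 is odd, 13m + 9 is odd exactly when m is even. Thus m is even.

(←) Conversely, suppose m is even; write m = 2j. Then 13m + 9 = 13·(2j) + 9 = 2·13j + 9, which is odd.

Both directions hold.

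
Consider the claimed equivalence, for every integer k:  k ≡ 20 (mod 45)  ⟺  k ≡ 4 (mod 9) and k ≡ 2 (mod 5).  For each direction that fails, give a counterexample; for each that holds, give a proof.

(⇒) fails and (⇐) fails.

(→) This fails: k = 20 gives 20 ≡ 20 (mod 45) but 20 ≡ 2 (mod 9), so the conjunction on the right does not hold.

(←) This fails: k = 22 satisfies both congruences on the right (22 ≡ 4 mod 9 and 22 ≡ 2 mod 5) yet 22 ≡ 22 (mod 45), not 20.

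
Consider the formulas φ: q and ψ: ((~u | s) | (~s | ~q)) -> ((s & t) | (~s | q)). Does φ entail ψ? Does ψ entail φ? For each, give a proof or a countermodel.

Forward direction. Assume the antecedent. If q is true, the consequent reduces to true regardless of the other variables. If q is false, the antecedent cannot hold. Either way the consequent holds.

Converse. This fails. Under s = F, q = F, u = F, t = F, the left side is false but the right side is true.

(⇒) holds; (⇐) fails.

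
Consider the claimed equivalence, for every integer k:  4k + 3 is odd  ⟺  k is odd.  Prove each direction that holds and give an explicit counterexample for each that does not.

Not equivalent: only (⇐) holds.

(←) Suppose k is odd. Since 4 is even, 4k is even for every k, so 4k + 3 has the same parity as 3, which is odd. Hence 4k + 3 is odd.

(→) This fails: take k = 4. Then 4k + 3 = 19, which is odd, yet k = 4 is even, not odd.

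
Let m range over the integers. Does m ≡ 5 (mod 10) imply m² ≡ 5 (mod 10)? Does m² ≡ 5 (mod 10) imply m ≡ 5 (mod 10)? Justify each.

Equivalent; both directions hold.

[⇒] Suppose m ≡ 5 (mod 10). Write m = 10j + 5. Then (10j + 5)² = 100j² + 100j + 25 = 10(10j² + 10j + 2) + 5, so m² ≡ 5 (mod 10).

[⇐] Conversely, suppose m² ≡ 5 (mod 10). The only residue r in {0, …, 9} with r² ≡ 5 (mod 10) is r = 5, so m ≡ 5 (mod 10).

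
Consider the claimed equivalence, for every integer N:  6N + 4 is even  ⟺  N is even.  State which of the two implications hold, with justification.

(→) This fails: take N = 1. Then 6N + 4 = 10, which is even, yet N = 1 is odd, not even.

(←) Suppose N is even. Since 6 is even, 6N is even for every N, so 6N + 4 has the same parity as 4, which is even. Hence 6N + 4 is even.

Only the reverse direction holds.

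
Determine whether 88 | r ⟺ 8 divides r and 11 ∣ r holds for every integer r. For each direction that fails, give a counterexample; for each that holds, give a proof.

(⟹) If 88 ∣ r, write r = 88q. Since 88 = 11·8, r = 8·(11q), so 8 ∣ r; and since 88 = 8·11, r = 11·(8q), so 11 ∣ r.

(⟸) Suppose 8 ∣ r and 11 ∣ r. Any common multiple of 8 and 11 is a multiple of their lcm; here gcd(8, 11) = 1, so lcm(8, 11) = 8·11 = 88, so 88 ∣ r.

Both directions hold.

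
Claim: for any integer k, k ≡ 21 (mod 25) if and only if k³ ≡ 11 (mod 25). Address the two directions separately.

[⇒] Suppose k ≡ 21 (mod 25). Write k = 25j + 21. Then (25j + 21)³ = 15625j³ + 39375j² + 33075j + 9261 = 25(625j³ + 1575j² + 1323j + 370) + 11, so k³ ≡ 11 (mod 25).

[⇐] Conversely, suppose k³ ≡ 11 (mod 25). The only residue r in {0, …, 24} with r³ ≡ 11 (mod 25) is r = 21, so k ≡ 21 (mod 25).

Both directions hold; the statement is true.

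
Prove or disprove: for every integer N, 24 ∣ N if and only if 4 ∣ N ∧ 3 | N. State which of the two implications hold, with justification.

Not equivalent: only (⇒) holds.

(→) If 24 ∣ N, write N = 24q. Since 24 = 6·4, N = 4·(6q), so 4 ∣ N; and since 24 = 8·3, N = 3·(8q), so 3 ∣ N.

(←) This fails: take N = 12. Both 4 ∣ 12 and 3 ∣ 12, yet 12 is not a multiple of 24 (since 12 = 0·24 + 12), so 24 ∤ 12.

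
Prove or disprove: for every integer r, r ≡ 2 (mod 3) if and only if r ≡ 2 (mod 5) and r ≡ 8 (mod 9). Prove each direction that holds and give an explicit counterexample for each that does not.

(⟸) If r ≡ 2 (mod 5) and r ≡ 8 (mod 9), then by the Chinese remainder theorem r ≡ 17 (mod 45). Since 17 ≡ 2 (mod 3) and 3 ∣ 45, we get r ≡ 2 (mod 3).

(⟹) This fails: r = 32 gives 32 ≡ 2 (mod 3) but 32 ≡ 5 (mod 9), so the conjunction on the right does not hold.

Only the reverse direction holds.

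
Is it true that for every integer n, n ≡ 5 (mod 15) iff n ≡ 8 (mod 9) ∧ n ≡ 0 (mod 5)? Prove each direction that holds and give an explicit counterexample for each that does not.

Not equivalent: only (⇐) holds.

Forward direction. This fails: n = 20 gives 20 ≡ 5 (mod 15) but 20 ≡ 2 (mod 9), so the conjunction on the right does not hold.

Converse. If n ≡ 8 (mod 9) and n ≡ 0 (mod 5), then by the Chinese remainder theorem n ≡ 35 (mod 45). Since 35 ≡ 5 (mod 15) and 15 ∣ 45, we get n ≡ 5 (mod 15).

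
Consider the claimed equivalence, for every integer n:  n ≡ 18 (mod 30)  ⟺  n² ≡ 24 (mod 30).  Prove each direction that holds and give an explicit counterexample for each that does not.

Not equivalent: only (⇒) holds.

(⟹) Suppose n ≡ 18 (mod 30). Write n = 30j + 18. Then (30j + 18)² = 900j² + 1080j + 324 = 30(30j² + 36j + 10) + 24, so n² ≡ 24 (mod 30).

(⟸) This fails: take n = 12. Then 12² = 144 ≡ 24 (mod 30), yet 12 ≡ 12 (mod 30), not 18.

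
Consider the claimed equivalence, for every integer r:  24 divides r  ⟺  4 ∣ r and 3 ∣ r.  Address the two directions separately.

Only the forward direction holds.

(⟸) This fails: take r = 12. Both 4 ∣ 12 and 3 ∣ 12, yet 12 is not a multiple of 24 (since 12 = 0·24 + 12), so 24 ∤ 12.

(⟹) If 24 ∣ r, write r = 24q. Since 24 = 6·4, r = 4·(6q), so 4 ∣ r; and since 24 = 8·3, r = 3·(8q), so 3 ∣ r.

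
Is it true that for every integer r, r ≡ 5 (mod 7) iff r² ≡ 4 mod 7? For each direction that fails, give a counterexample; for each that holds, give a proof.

(→) Suppose r ≡ 5 (mod 7). Write r = 7j + 5. Then (7j + 5)² = 49j² + 70j + 25 = 7(7j² + 10j + 3) + 4, so r² ≡ 4 (mod 7).

(←) This fails: take r = 2. Then 2² = 4 ≡ 4 (mod 7), yet 2 ≡ 2 (mod 7), not 5.

Not equivalent: only (⇒) holds.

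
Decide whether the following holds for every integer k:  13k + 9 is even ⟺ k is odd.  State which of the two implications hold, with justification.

Both directions hold.

(→) Suppose 13k + 9 is even. Since 13 is odd, 13k and k have the same parity, so 13k + 9 ≡ k + 9 (mod 2). As 9 is odd, 13k + 9 is even exactly when k is odd. Thus k is odd.

(←) Conversely, suppose k is odd; write k = 2j + 1. Then 13k + 9 = 13·(2j + 1) + 9 = 2·13j + 22, which is even.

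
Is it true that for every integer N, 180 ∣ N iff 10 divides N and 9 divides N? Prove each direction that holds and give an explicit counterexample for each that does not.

Only the forward implication holds.

(→) If 180 ∣ N, write N = 180q. Since 180 = 18·10, N = 10·(18q), so 10 ∣ N; and since 180 = 20·9, N = 9·(20q), so 9 ∣ N.

(←) This fails: take N = 90. Both 10 ∣ 90 and 9 ∣ 90, yet 90 is not a multiple of 180 (since 90 = 0·180 + 90), so 180 ∤ 90.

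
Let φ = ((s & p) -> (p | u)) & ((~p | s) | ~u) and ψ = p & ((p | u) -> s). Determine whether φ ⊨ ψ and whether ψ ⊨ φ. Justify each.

[⇒] This fails. Under s = F, p = F, u = F, the left side is true but the right side is false.

[⇐] Assume the antecedent. If s is true, the consequent reduces to true regardless of the other variables. If s is false, the antecedent cannot hold. Either way the consequent holds.

Only the converse holds.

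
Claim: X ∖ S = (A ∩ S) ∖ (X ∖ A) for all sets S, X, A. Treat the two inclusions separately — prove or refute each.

(⊆) fails and (⊇) fails.

(⊆) This inclusion fails. Take S = ∅, X = {1}, A = ∅; then 1 ∈ X ∖ S but 1 ∉ (A ∩ S) ∖ (X ∖ A).

(⊇) This inclusion fails. Take S = {1}, X = ∅, A = {1}; then 1 ∈ (A ∩ S) ∖ (X ∖ A) but 1 ∉ X ∖ S.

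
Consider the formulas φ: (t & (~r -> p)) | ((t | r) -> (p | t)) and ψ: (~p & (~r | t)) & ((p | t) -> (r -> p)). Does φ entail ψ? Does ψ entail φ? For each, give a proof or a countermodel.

(⇒) fails; (⇐) holds.

(⇒) This fails. Under r = F, p = T, t = F, the left side is true but the right side is false.

(⇐) Assume the antecedent. If r is true, the antecedent cannot hold. If r is false, the consequent reduces to true regardless of the other variables. Either way the consequent holds.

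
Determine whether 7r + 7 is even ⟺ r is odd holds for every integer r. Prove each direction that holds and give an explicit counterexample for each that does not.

The biconditional holds.

[⇒] Suppose 7r + 7 is even. Since 7 is odd, 7r and r have the same parity, so 7r + 7 ≡ r + 7 (mod 2). As 7 is odd, 7r + 7 is even exactly when r is odd. Thus r is odd.

[⇐] Conversely, suppose r is odd; write r = 2j + 1. Then 7r + 7 = 7·(2j + 1) + 7 = 2·7j + 14, which is even.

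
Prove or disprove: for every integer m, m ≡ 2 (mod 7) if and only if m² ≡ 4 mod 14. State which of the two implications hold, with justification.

Both directions fail.

Forward direction. This fails: take m = 9. Then 9 ≡ 2 (mod 7), but 9² = 81 ≡ 11 (mod 14), not 4.

Converse. This fails: take m = 12. Then 12² = 144 ≡ 4 (mod 14), yet 12 ≡ 5 (mod 7), not 2.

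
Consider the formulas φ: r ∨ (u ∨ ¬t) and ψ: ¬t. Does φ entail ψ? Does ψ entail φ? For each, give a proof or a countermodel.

Converse. Assume the antecedent. If u is true, r ∨ (u ∨ ¬t) reduces to true regardless of the other variables. If u is false, the antecedent forces (u = F, t = F, r = F) or (u = F, t = F, r = T), and r ∨ (u ∨ ¬t) holds there. Either way r ∨ (u ∨ ¬t) holds.

Forward direction. This fails. Under u = T, t = T, r = F, the left side is true but the right side is false.

The forward direction fails; the converse holds.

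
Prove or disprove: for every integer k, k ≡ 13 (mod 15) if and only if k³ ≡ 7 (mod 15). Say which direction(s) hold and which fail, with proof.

[⇒] Suppose k ≡ 13 (mod 15). Write k = 15j + 13. Then (15j + 13)³ = 3375j³ + 8775j² + 7605j + 2197 = 15(225j³ + 585j² + 507j + 146) + 7, so k³ ≡ 7 (mod 15).

[⇐] Conversely, suppose k³ ≡ 7 (mod 15). The only residue r in {0, …, 14} with r³ ≡ 7 (mod 15) is r = 13, so k ≡ 13 (mod 15).

Both directions hold.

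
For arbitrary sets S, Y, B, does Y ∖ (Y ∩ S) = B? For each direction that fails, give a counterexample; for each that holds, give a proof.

Forward inclusion. This inclusion fails. Take S = ∅, Y = {1}, B = ∅; then 1 ∈ Y ∖ (Y ∩ S) but 1 ∉ B.

Reverse inclusion. This inclusion fails. Take S = ∅, Y = ∅, B = {1}; then 1 ∈ B but 1 ∉ Y ∖ (Y ∩ S).

Both inclusions fail.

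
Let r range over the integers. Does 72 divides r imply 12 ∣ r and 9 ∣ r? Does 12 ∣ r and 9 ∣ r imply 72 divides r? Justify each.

(⇒) holds; (⇐) fails.

[⇒] If 72 ∣ r, write r = 72q. Since 72 = 6·12, r = 12·(6q), so 12 ∣ r; and since 72 = 8·9, r = 9·(8q), so 9 ∣ r.

[⇐] This fails: take r = 36. Both 12 ∣ 36 and 9 ∣ 36, yet 36 is not a multiple of 72 (since 36 = 0·72 + 36), so 72 ∤ 36.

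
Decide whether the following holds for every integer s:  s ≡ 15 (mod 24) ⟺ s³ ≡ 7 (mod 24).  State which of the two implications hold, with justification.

Both directions fail.

(→) This fails: take s = 15. Then 15 ≡ 15 (mod 24), but 15³ = 3375 ≡ 15 (mod 24), not 7.

(←) This fails: take s = 7. Then 7³ = 343 ≡ 7 (mod 24), yet 7 ≡ 7 (mod 24), not 15.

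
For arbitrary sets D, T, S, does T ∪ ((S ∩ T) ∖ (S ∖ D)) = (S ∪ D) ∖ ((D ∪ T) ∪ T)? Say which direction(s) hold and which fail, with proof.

Forward inclusion. This inclusion fails. Take D = ∅, T = {1}, S = ∅; then 1 ∈ T ∪ ((S ∩ T) ∖ (S ∖ D)) but 1 ∉ (S ∪ D) ∖ ((D ∪ T) ∪ T).

Reverse inclusion. This inclusion fails. Take D = ∅, T = ∅, S = {1}; then 1 ∈ (S ∪ D) ∖ ((D ∪ T) ∪ T) but 1 ∉ T ∪ ((S ∩ T) ∖ (S ∖ D)).

(⊆) fails and (⊇) fails.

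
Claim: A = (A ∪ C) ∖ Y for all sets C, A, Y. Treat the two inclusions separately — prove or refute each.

Neither inclusion holds.

(⊆) This inclusion fails. Take C = ∅, A = {1}, Y = {1}; then 1 ∈ A but 1 ∉ (A ∪ C) ∖ Y.

(⊇) This inclusion fails. Take C = {1}, A = ∅, Y = ∅; then 1 ∈ (A ∪ C) ∖ Y but 1 ∉ A.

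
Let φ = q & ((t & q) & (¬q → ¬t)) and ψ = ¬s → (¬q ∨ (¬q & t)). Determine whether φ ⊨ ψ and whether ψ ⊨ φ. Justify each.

(→) This fails. Under s = F, t = T, q = T, the left side is true but the right side is false.

(←) This fails. Under s = F, t = F, q = F, the left side is false but the right side is true.

Both directions fail.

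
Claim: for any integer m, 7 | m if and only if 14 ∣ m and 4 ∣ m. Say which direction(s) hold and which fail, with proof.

Only the converse holds.

(→) This fails: take m = 7. Certainly 7 ∣ 7, but 14 ∤ 7.

(←) Suppose 14 ∣ m and 4 ∣ m. Any common multiple of 14 and 4 is a multiple of their lcm; here lcm(14, 4) = 14·4/gcd(14, 4) = 56/2 = 28, so 28 ∣ m. Since 7 ∣ 28, it follows that 7 ∣ m.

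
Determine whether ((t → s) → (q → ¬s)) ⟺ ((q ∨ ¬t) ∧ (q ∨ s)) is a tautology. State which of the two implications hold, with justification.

(→) This fails. Under t = F, s = F, q = F, the left side is true but the right side is false.

(←) This fails. Under t = F, s = T, q = T, the left side is false but the right side is true.

(⇒) fails and (⇐) fails.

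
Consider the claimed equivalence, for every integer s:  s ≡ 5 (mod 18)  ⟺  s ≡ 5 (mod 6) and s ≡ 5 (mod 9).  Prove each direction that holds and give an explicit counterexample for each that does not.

(→) Suppose s ≡ 5 (mod 18); write s = 18j + 5. Since 6 ∣ 18, reducing mod 6 gives s ≡ 5 (mod 6); since 9 ∣ 18, reducing mod 9 gives s ≡ 5 (mod 9).

(←) Conversely, if s ≡ 5 (mod 6) and s ≡ 5 (mod 9), then by the Chinese remainder theorem s ≡ 5 (mod 18). This is exactly s ≡ 5 (mod 18).

Both implications hold.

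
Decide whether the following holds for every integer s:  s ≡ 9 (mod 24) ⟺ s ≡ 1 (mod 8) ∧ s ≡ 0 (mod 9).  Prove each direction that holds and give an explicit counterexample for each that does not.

[⇐] If s ≡ 1 (mod 8) and s ≡ 0 (mod 9), then by the Chinese remainder theorem s ≡ 9 (mod 72). Since 9 ≡ 9 (mod 24) and 24 ∣ 72, we get s ≡ 9 (mod 24).

[⇒] This fails: s = 57 gives 57 ≡ 9 (mod 24) but 57 ≡ 3 (mod 9), so the conjunction on the right does not hold.

Not equivalent: only (⇐) holds.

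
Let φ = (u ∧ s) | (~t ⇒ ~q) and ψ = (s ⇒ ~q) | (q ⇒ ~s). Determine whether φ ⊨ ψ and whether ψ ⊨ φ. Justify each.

Both directions fail.

(→) This fails. Under u = T, t = F, q = T, s = T, the left side is true but the right side is false.

(←) This fails. Under u = F, t = F, q = T, s = F, the left side is false but the right side is true.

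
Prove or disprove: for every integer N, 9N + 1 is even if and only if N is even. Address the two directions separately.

Neither implication holds.

(→) This fails: N = 1 gives 9N + 1 = 10, which is even, but 1 is odd, not even.

(←) This also fails: N = 2 is even, but 9N + 1 = 19 is odd, not even.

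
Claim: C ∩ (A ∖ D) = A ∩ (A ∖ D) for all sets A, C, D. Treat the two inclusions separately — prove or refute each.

(⊆) holds; (⊇) fails.

(⟹) Let x ∈ C ∩ (A ∖ D). Then x ∈ A ∩ C and x ∉ D, from which x ∈ A ∩ (A ∖ D).

(⟸) This inclusion fails. Take A = {1}, C = ∅, D = ∅; then 1 ∈ A ∩ (A ∖ D) but 1 ∉ C ∩ (A ∖ D).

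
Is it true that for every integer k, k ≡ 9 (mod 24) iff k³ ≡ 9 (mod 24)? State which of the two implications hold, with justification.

(→) Suppose k ≡ 9 (mod 24). Write k = 24j + 9. Then (24j + 9)³ = 13824j³ + 15552j² + 5832j + 729 = 24(576j³ + 648j² + 243j + 30) + 9, so k³ ≡ 9 (mod 24).

(←) Conversely, suppose k³ ≡ 9 (mod 24). The only residue r in {0, …, 23} with r³ ≡ 9 (mod 24) is r = 9, so k ≡ 9 (mod 24).

Both directions hold; the statement is true.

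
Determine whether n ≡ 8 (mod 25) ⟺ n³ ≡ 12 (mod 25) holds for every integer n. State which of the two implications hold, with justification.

The biconditional holds.

[⇐] Suppose n³ ≡ 12 (mod 25). The only residue r in {0, …, 24} with r³ ≡ 12 (mod 25) is r = 8, so n ≡ 8 (mod 25).

[⇒] Suppose n ≡ 8 (mod 25). Write n = 25j + 8. Then (25j + 8)³ = 15625j³ + 15000j² + 4800j + 512 = 25(625j³ + 600j² + 192j + 20) + 12, so n³ ≡ 12 (mod 25).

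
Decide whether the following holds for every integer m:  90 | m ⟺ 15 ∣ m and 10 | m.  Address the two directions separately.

[⇒] If 90 ∣ m, write m = 90q. Since 90 = 6·15, m = 15·(6q), so 15 ∣ m; and since 90 = 9·10, m = 10·(9q), so 10 ∣ m.

[⇐] This fails: take m = 30. Both 15 ∣ 30 and 10 ∣ 30, yet 30 is not a multiple of 90 (since 30 = 0·90 + 30), so 90 ∤ 30.

The forward direction holds; the converse fails.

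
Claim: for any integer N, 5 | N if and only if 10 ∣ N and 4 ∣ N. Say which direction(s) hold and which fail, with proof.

The forward direction fails; the converse holds.

[⇒] This fails: take N = 5. Certainly 5 ∣ 5, but 10 ∤ 5.

[⇐] Suppose 10 ∣ N and 4 ∣ N. Any common multiple of 10 and 4 is a multiple of their lcm; here lcm(10, 4) = 10·4/gcd(10, 4) = 40/2 = 20, so 20 ∣ N. Since 5 ∣ 20, it follows that 5 ∣ N.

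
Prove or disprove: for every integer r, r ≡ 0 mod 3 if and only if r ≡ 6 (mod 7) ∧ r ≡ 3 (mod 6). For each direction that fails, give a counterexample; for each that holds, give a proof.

The forward direction fails; the converse holds.

Forward direction. This fails: r = 0 gives 0 ≡ 0 (mod 3) but 0 ≡ 0 (mod 7), so the conjunction on the right does not hold.

Converse. If r ≡ 6 (mod 7) and r ≡ 3 (mod 6), then by the Chinese remainder theorem r ≡ 27 (mod 42). Since 27 ≡ 0 (mod 3) and 3 ∣ 42, we get r ≡ 0 (mod 3).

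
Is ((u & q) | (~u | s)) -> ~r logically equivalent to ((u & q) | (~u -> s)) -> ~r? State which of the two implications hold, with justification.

Forward direction. This fails. Under q = F, u = T, s = F, r = T, the left side is true but the right side is false.

Converse. This fails. Under q = F, u = F, s = F, r = T, the left side is false but the right side is true.

(⇒) fails and (⇐) fails.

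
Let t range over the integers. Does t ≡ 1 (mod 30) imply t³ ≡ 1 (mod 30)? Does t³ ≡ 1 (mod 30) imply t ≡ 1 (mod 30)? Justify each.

(←) Suppose t³ ≡ 1 (mod 30). The only residue r in {0, …, 29} with r³ ≡ 1 (mod 30) is r = 1, so t ≡ 1 (mod 30).

(→) Suppose t ≡ 1 (mod 30). Write t = 30j + 1. Then (30j + 1)³ = 27000j³ + 2700j² + 90j + 1 = 30(900j³ + 90j² + 3j) + 1, so t³ ≡ 1 (mod 30).

The biconditional holds.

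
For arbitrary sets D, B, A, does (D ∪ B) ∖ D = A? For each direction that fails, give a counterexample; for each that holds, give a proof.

Neither inclusion holds.

(⊆) This inclusion fails. Take D = ∅, B = {1}, A = ∅; then 1 ∈ (D ∪ B) ∖ D but 1 ∉ A.

(⊇) This inclusion fails. Take D = ∅, B = ∅, A = {1}; then 1 ∈ A but 1 ∉ (D ∪ B) ∖ D.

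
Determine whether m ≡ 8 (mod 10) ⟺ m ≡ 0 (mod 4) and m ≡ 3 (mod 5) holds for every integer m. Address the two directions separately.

The forward direction fails; the converse holds.

(⟹) This fails: m = 18 gives 18 ≡ 8 (mod 10) but 18 ≡ 2 (mod 4), so the conjunction on the right does not hold.

(⟸) Conversely, if m ≡ 0 (mod 4) and m ≡ 3 (mod 5), then by the Chinese remainder theorem m ≡ 8 (mod 20). Since 8 ≡ 8 (mod 10) and 10 ∣ 20, we get m ≡ 8 (mod 10).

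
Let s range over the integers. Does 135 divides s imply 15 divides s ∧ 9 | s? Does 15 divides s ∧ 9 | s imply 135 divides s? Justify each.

(⇒) holds; (⇐) fails.

[⇒] If 135 ∣ s, write s = 135q. Since 135 = 9·15, s = 15·(9q), so 15 ∣ s; and since 135 = 15·9, s = 9·(15q), so 9 ∣ s.

[⇐] This fails: take s = 45. Both 15 ∣ 45 and 9 ∣ 45, yet 45 is not a multiple of 135 (since 45 = 0·135 + 45), so 135 ∤ 45.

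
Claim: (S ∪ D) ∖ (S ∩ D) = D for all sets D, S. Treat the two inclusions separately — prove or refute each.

Both inclusions fail.

(⊆) This inclusion fails. Take D = ∅, S = {1}; then 1 ∈ (S ∪ D) ∖ (S ∩ D) but 1 ∉ D.

(⊇) This inclusion fails. Take D = {1}, S = {1}; then 1 ∈ D but 1 ∉ (S ∪ D) ∖ (S ∩ D).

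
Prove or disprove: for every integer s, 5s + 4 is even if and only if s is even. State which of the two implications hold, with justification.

(⇒) Suppose 5s + 4 is even. Since 5 is odd, 5s and s have the same parity, so 5s + 4 ≡ s + 4 (mod 2). As 4 is even, 5s + 4 is even exactly when s is even. Thus s is even.

(⇐) Conversely, suppose s is even; write s = 2j. Then 5s + 4 = 5·(2j) + 4 = 2·5j + 4, which is even.

Both implications hold.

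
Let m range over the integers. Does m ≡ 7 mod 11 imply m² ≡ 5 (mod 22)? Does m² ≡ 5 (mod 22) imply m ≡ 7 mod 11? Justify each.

Forward direction. This fails: take m = 18. Then 18 ≡ 7 (mod 11), but 18² = 324 ≡ 16 (mod 22), not 5.

Converse. This fails: take m = 15. Then 15² = 225 ≡ 5 (mod 22), yet 15 ≡ 4 (mod 11), not 7.

Both directions fail.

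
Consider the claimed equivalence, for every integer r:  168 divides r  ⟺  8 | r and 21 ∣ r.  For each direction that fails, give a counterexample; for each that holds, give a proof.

Equivalent; both directions hold.

(⟹) If 168 ∣ r, write r = 168q. Since 168 = 21·8, r = 8·(21q), so 8 ∣ r; and since 168 = 8·21, r = 21·(8q), so 21 ∣ r.

(⟸) Suppose 8 ∣ r and 21 ∣ r. Any common multiple of 8 and 21 is a multiple of their lcm; here gcd(8, 21) = 1, so lcm(8, 21) = 8·21 = 168, so 168 ∣ r.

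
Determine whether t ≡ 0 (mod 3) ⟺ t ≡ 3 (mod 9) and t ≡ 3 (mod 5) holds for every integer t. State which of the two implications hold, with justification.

(⟹) This fails: t = 0 gives 0 ≡ 0 (mod 3) but 0 ≡ 0 (mod 9), so the conjunction on the right does not hold.

(⟸) Conversely, if t ≡ 3 (mod 9) and t ≡ 3 (mod 5), then by the Chinese remainder theorem t ≡ 3 (mod 45). Since 3 ≡ 0 (mod 3) and 3 ∣ 45, we get t ≡ 0 (mod 3).

(⇒) fails; (⇐) holds.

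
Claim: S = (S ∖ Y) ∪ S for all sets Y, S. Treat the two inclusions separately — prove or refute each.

Both inclusions hold; the sets are equal.

Forward inclusion. Let x ∈ S. Then either x ∈ S and x ∉ Y; or x ∈ Y ∩ S. In each case x ∈ (S ∖ Y) ∪ S, so S ⊆ (S ∖ Y) ∪ S.

Reverse inclusion. Let x ∈ (S ∖ Y) ∪ S. Then either x ∈ S and x ∉ Y; or x ∈ Y ∩ S. In each case x ∈ S, so (S ∖ Y) ∪ S ⊆ S.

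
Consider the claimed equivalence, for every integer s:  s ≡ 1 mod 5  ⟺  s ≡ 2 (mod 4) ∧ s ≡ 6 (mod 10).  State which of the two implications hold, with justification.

(⇒) This fails: s = 16 gives 16 ≡ 1 (mod 5) but 16 ≡ 0 (mod 4), so the conjunction on the right does not hold.

(⇐) Conversely, if s ≡ 2 (mod 4) and s ≡ 6 (mod 10), then by the Chinese remainder theorem s ≡ 6 (mod 20). Since 6 ≡ 1 (mod 5) and 5 ∣ 20, we get s ≡ 1 (mod 5).

The forward direction fails; the converse holds.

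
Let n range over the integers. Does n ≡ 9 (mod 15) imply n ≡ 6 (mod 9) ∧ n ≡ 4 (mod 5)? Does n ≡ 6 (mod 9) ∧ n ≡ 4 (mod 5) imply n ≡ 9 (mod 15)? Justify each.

(⇒) fails; (⇐) holds.

Converse. If n ≡ 6 (mod 9) and n ≡ 4 (mod 5), then by the Chinese remainder theorem n ≡ 24 (mod 45). Since 24 ≡ 9 (mod 15) and 15 ∣ 45, we get n ≡ 9 (mod 15).

Forward direction. This fails: n = 9 gives 9 ≡ 9 (mod 15) but 9 ≡ 0 (mod 9), so the conjunction on the right does not hold.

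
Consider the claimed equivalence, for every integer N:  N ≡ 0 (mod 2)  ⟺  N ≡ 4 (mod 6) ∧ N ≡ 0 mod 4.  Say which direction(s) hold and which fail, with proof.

(⇒) This fails: N = 0 gives 0 ≡ 0 (mod 2) but 0 ≡ 0 (mod 6), so the conjunction on the right does not hold.

(⇐) Conversely, if N ≡ 4 (mod 6) and N ≡ 0 (mod 4), then by the Chinese remainder theorem N ≡ 4 (mod 12). Since 4 ≡ 0 (mod 2) and 2 ∣ 12, we get N ≡ 0 (mod 2).

Only the converse holds.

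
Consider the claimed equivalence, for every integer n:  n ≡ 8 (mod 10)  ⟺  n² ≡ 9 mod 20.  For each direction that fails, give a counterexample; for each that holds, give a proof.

Neither implication holds.

Forward direction. This fails: take n = 8. Then 8 ≡ 8 (mod 10), but 8² = 64 ≡ 4 (mod 20), not 9.

Converse. This fails: take n = 3. Then 3² = 9 ≡ 9 (mod 20), yet 3 ≡ 3 (mod 10), not 8.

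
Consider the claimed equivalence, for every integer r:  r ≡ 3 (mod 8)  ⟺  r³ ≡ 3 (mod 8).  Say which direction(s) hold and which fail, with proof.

Both directions hold.

(⟹) Suppose r ≡ 3 (mod 8). Write r = 8j + 3. Then (8j + 3)³ = 512j³ + 576j² + 216j + 27 = 8(64j³ + 72j² + 27j + 3) + 3, so r³ ≡ 3 (mod 8).

(⟸) Conversely, suppose r³ ≡ 3 (mod 8). The only residue r in {0, …, 7} with r³ ≡ 3 (mod 8) is r = 3, so r ≡ 3 (mod 8).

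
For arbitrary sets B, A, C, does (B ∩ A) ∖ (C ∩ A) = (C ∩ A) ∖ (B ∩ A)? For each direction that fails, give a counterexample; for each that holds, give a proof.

(⟹) This inclusion fails. Take B = {1}, A = {1}, C = ∅; then 1 ∈ (B ∩ A) ∖ (C ∩ A) but 1 ∉ (C ∩ A) ∖ (B ∩ A).

(⟸) This inclusion fails. Take B = ∅, A = {1}, C = {1}; then 1 ∈ (C ∩ A) ∖ (B ∩ A) but 1 ∉ (B ∩ A) ∖ (C ∩ A).

Both inclusions fail.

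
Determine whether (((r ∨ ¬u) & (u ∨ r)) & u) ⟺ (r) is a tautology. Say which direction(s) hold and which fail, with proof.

(⟹) Assume the antecedent. If r is true, r reduces to true regardless of the other variables. If r is false, the antecedent cannot hold. Either way r holds.

(⟸) This fails. Under r = T, u = F, the left side is false but the right side is true.

Not equivalent: only (⇒) holds.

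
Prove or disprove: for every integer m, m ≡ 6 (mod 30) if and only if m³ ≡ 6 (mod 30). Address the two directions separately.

Both directions hold.

(⇐) Suppose m³ ≡ 6 (mod 30). The only residue r in {0, …, 29} with r³ ≡ 6 (mod 30) is r = 6, so m ≡ 6 (mod 30).

(⇒) Suppose m ≡ 6 (mod 30). Write m = 30j + 6. Then (30j + 6)³ = 27000j³ + 16200j² + 3240j + 216 = 30(900j³ + 540j² + 108j + 7) + 6, so m³ ≡ 6 (mod 30).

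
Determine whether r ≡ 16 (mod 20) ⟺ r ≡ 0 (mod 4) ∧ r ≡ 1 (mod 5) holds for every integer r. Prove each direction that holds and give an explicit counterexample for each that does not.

(→) Suppose r ≡ 16 (mod 20); write r = 20j + 16. Since 4 ∣ 20, reducing mod 4 gives r ≡ 16 ≡ 0 (mod 4); since 5 ∣ 20, reducing mod 5 gives r ≡ 16 ≡ 1 (mod 5).

(←) Conversely, if r ≡ 0 (mod 4) and r ≡ 1 (mod 5), then by the Chinese remainder theorem r ≡ 16 (mod 20). This is exactly r ≡ 16 (mod 20).

Both directions hold; the statement is true.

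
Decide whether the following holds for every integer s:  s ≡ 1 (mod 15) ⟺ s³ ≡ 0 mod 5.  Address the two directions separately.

Neither direction holds.

[⇒] This fails: take s = 1. Then 1 ≡ 1 (mod 15), but 1³ = 1 ≡ 1 (mod 5), not 0.

[⇐] This fails: take s = 0. Then 0³ = 0 ≡ 0 (mod 5), yet 0 ≡ 0 (mod 15), not 1.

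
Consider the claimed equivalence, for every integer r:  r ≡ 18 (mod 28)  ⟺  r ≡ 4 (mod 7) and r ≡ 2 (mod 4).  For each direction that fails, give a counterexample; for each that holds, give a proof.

The biconditional holds.

[⇒] Suppose r ≡ 18 (mod 28); write r = 28j + 18. Since 7 ∣ 28, reducing mod 7 gives r ≡ 18 ≡ 4 (mod 7); since 4 ∣ 28, reducing mod 4 gives r ≡ 18 ≡ 2 (mod 4).

[⇐] Conversely, if r ≡ 4 (mod 7) and r ≡ 2 (mod 4), then by the Chinese remainder theorem r ≡ 18 (mod 28). This is exactly r ≡ 18 (mod 28).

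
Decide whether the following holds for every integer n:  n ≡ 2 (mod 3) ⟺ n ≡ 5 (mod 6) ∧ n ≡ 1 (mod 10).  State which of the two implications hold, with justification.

Only the reverse direction holds.

Converse. If n ≡ 5 (mod 6) and n ≡ 1 (mod 10), then by the Chinese remainder theorem n ≡ 11 (mod 30). Since 11 ≡ 2 (mod 3) and 3 ∣ 30, we get n ≡ 2 (mod 3).

Forward direction. This fails: n = 2 gives 2 ≡ 2 (mod 3) but 2 ≡ 2 (mod 6), so the conjunction on the right does not hold.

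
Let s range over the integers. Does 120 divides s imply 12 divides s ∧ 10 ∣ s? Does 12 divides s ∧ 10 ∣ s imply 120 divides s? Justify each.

(⇒) holds; (⇐) fails.

[⇒] If 120 ∣ s, write s = 120q. Since 120 = 10·12, s = 12·(10q), so 12 ∣ s; and since 120 = 12·10, s = 10·(12q), so 10 ∣ s.

[⇐] This fails: take s = 60. Both 12 ∣ 60 and 10 ∣ 60, yet 60 is not a multiple of 120 (since 60 = 0·120 + 60), so 120 ∤ 60.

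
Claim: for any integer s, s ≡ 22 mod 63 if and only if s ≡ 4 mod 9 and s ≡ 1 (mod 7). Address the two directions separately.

(⟹) Suppose s ≡ 22 (mod 63); write s = 63j + 22. Since 9 ∣ 63, reducing mod 9 gives s ≡ 22 ≡ 4 (mod 9); since 7 ∣ 63, reducing mod 7 gives s ≡ 22 ≡ 1 (mod 7).

(⟸) Conversely, if s ≡ 4 (mod 9) and s ≡ 1 (mod 7), then by the Chinese remainder theorem s ≡ 22 (mod 63). This is exactly s ≡ 22 (mod 63).

Both implications hold.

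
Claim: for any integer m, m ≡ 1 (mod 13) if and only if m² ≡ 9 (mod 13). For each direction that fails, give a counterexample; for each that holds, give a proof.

(⇒) fails and (⇐) fails.

(⟹) This fails: take m = 1. Then 1 ≡ 1 (mod 13), but 1² = 1 ≡ 1 (mod 13), not 9.

(⟸) This fails: take m = 3. Then 3² = 9 ≡ 9 (mod 13), yet 3 ≡ 3 (mod 13), not 1.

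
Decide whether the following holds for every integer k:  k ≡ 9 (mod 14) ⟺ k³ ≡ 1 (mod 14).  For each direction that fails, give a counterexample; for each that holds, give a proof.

(⇒) holds; (⇐) fails.

[⇒] Suppose k ≡ 9 (mod 14). Write k = 14j + 9. Then (14j + 9)³ = 2744j³ + 5292j² + 3402j + 729 = 14(196j³ + 378j² + 243j + 52) + 1, so k³ ≡ 1 (mod 14).

[⇐] This fails: take k = 1. Then 1³ = 1 ≡ 1 (mod 14), yet 1 ≡ 1 (mod 14), not 9.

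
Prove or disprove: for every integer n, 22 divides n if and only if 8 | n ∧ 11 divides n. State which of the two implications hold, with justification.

Not equivalent: only (⇐) holds.

[⇐] Suppose 8 ∣ n and 11 ∣ n. Any common multiple of 8 and 11 is a multiple of their lcm; here gcd(8, 11) = 1, so lcm(8, 11) = 8·11 = 88, so 88 ∣ n. Since 22 ∣ 88, it follows that 22 ∣ n.

[⇒] This fails: take n = 22. Certainly 22 ∣ 22, but 8 ∤ 22.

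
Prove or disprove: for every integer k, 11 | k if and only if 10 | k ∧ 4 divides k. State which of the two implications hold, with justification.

Neither direction holds.

(→) This fails: take k = 11. Certainly 11 ∣ 11, but 10 ∤ 11.

(←) This fails: take k = 20. Both 10 ∣ 20 and 4 ∣ 20, yet 20 is not a multiple of 11 (since 20 = 1·11 + 9), so 11 ∤ 20.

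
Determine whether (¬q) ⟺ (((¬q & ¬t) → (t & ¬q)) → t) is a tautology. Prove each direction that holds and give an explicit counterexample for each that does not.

Converse. This fails. Under t = T, q = T, the left side is false but the right side is true.

Forward direction. Assume the antecedent. If t is true, ((¬q & ¬t) → (t & ¬q)) → t reduces to true regardless of the other variables. If t is false, the antecedent forces (t = F, q = F), and ((¬q & ¬t) → (t & ¬q)) → t holds there. Either way ((¬q & ¬t) → (t & ¬q)) → t holds.

Only the forward implication holds.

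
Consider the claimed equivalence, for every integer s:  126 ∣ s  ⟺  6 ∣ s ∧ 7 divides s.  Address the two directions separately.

Only the forward implication holds.

(⟹) If 126 ∣ s, write s = 126q. Since 126 = 21·6, s = 6·(21q), so 6 ∣ s; and since 126 = 18·7, s = 7·(18q), so 7 ∣ s.

(⟸) This fails: take s = 42. Both 6 ∣ 42 and 7 ∣ 42, yet 42 is not a multiple of 126 (since 42 = 0·126 + 42), so 126 ∤ 42.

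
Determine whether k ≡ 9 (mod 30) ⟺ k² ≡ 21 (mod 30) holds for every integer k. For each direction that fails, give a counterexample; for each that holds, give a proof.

Not equivalent: only (⇒) holds.

(⇒) Suppose k ≡ 9 (mod 30). Write k = 30j + 9. Then (30j + 9)² = 900j² + 540j + 81 = 30(30j² + 18j + 2) + 21, so k² ≡ 21 (mod 30).

(⇐) This fails: take k = 21. Then 21² = 441 ≡ 21 (mod 30), yet 21 ≡ 21 (mod 30), not 9.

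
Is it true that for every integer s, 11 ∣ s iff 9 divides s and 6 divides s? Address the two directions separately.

Neither implication holds.

[⇒] This fails: take s = 11. Certainly 11 ∣ 11, but 9 ∤ 11.

[⇐] This fails: take s = 18. Both 9 ∣ 18 and 6 ∣ 18, yet 18 is not a multiple of 11 (since 18 = 1·11 + 7), so 11 ∤ 18.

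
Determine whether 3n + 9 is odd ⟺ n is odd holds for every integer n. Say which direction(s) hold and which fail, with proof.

(⇒) fails and (⇐) fails.

(→) This fails: n = 6 gives 3n + 9 = 27, which is odd, but 6 is even, not odd.

(←) This also fails: n = 1 is odd, but 3n + 9 = 12 is even, not odd.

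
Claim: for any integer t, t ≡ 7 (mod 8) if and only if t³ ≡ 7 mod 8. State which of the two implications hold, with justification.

(⟸) Suppose t³ ≡ 7 (mod 8). The only residue r in {0, …, 7} with r³ ≡ 7 (mod 8) is r = 7, so t ≡ 7 (mod 8).

(⟹) Suppose t ≡ 7 (mod 8). Write t = 8j + 7. Then (8j + 7)³ = 512j³ + 1344j² + 1176j + 343 = 8(64j³ + 168j² + 147j + 42) + 7, so t³ ≡ 7 (mod 8).

Equivalent; both directions hold.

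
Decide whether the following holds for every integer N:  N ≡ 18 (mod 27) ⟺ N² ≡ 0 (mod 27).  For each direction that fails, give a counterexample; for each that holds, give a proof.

(→) Suppose N ≡ 18 (mod 27). Write N = 27j + 18. Then (27j + 18)² = 729j² + 972j + 324 = 27(27j² + 36j + 12) + 0, so N² ≡ 0 (mod 27).

(←) This fails: take N = 0. Then 0² = 0 ≡ 0 (mod 27), yet 0 ≡ 0 (mod 27), not 18.

Only the forward direction holds.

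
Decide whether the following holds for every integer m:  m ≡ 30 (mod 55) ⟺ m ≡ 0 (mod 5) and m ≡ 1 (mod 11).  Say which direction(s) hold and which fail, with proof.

Neither direction holds.

Forward direction. This fails: m = 30 gives 30 ≡ 30 (mod 55) but 30 ≡ 8 (mod 11), so the conjunction on the right does not hold.

Converse. This fails: m = 45 satisfies both congruences on the right (45 ≡ 0 mod 5 and 45 ≡ 1 mod 11) yet 45 ≡ 45 (mod 55), not 30.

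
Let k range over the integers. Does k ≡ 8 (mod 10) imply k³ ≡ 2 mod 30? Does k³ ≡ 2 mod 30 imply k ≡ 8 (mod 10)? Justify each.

[⇐] The residues r modulo 30 with r³ ≡ 2 (mod 30) are exactly {8}, and each is ≡ 8 (mod 10).

[⇒] This fails: take k = 18. Then 18 ≡ 8 (mod 10), but 18³ = 5832 ≡ 12 (mod 30), not 2.

Not equivalent: only (⇐) holds.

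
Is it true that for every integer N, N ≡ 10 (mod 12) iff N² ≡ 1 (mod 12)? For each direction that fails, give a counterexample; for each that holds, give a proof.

(⇒) This fails: take N = 10. Then 10 ≡ 10 (mod 12), but 10² = 100 ≡ 4 (mod 12), not 1.

(⇐) This fails: take N = 1. Then 1² = 1 ≡ 1 (mod 12), yet 1 ≡ 1 (mod 12), not 10.

Neither implication holds.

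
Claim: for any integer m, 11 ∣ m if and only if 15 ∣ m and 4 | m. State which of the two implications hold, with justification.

Both directions fail.

(⟹) This fails: take m = 11. Certainly 11 ∣ 11, but 15 ∤ 11.

(⟸) This fails: take m = 60. Both 15 ∣ 60 and 4 ∣ 60, yet 60 is not a multiple of 11 (since 60 = 5·11 + 5), so 11 ∤ 60.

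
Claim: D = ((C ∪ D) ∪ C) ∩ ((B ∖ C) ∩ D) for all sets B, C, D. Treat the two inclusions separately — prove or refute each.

Only the reverse inclusion holds.

Forward inclusion. This inclusion fails. Take B = ∅, C = ∅, D = {1}; then 1 ∈ D but 1 ∉ ((C ∪ D) ∪ C) ∩ ((B ∖ C) ∩ D).

Reverse inclusion. Let x ∈ ((C ∪ D) ∪ C) ∩ ((B ∖ C) ∩ D). Then x ∈ B ∩ D and x ∉ C, from which x ∈ D.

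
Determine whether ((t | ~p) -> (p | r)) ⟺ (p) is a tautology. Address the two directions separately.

The forward direction fails; the converse holds.

(⟹) This fails. Under t = F, r = T, p = F, the left side is true but the right side is false.

(⟸) Assume the antecedent. If t is true, the antecedent forces (t = T, r = F, p = T) or (t = T, r = T, p = T), and (t | ~p) -> (p | r) holds there. If t is false, the antecedent forces (t = F, r = F, p = T) or (t = F, r = T, p = T), and (t | ~p) -> (p | r) holds there. Either way (t | ~p) -> (p | r) holds.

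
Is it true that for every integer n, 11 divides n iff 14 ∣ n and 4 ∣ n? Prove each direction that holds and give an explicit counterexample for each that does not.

[⇒] This fails: take n = 11. Certainly 11 ∣ 11, but 14 ∤ 11.

[⇐] This fails: take n = 28. Both 14 ∣ 28 and 4 ∣ 28, yet 28 is not a multiple of 11 (since 28 = 2·11 + 6), so 11 ∤ 28.

Both directions fail.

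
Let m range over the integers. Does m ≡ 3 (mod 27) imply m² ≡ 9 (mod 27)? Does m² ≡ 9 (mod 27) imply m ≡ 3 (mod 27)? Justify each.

Only the forward direction holds.

(→) Suppose m ≡ 3 (mod 27). Write m = 27j + 3. Then (27j + 3)² = 729j² + 162j + 9 = 27(27j² + 6j) + 9, so m² ≡ 9 (mod 27).

(←) This fails: take m = 6. Then 6² = 36 ≡ 9 (mod 27), yet 6 ≡ 6 (mod 27), not 3.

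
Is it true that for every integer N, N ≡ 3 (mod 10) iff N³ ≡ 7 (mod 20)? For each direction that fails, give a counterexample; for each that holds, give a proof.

(⇒) fails; (⇐) holds.

Forward direction. This fails: take N = 13. Then 13 ≡ 3 (mod 10), but 13³ = 2197 ≡ 17 (mod 20), not 7.

Converse. The residues r modulo 20 with r³ ≡ 7 (mod 20) are exactly {3}, and each is ≡ 3 (mod 10).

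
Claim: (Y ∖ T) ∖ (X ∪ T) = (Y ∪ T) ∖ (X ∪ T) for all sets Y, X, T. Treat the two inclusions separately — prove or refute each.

(⊆) Let x ∈ (Y ∖ T) ∖ (X ∪ T). Then x ∈ Y and x ∉ X, T, from which x ∈ (Y ∪ T) ∖ (X ∪ T).

(⊇) Let x ∈ (Y ∪ T) ∖ (X ∪ T). Then x ∈ Y and x ∉ X, T, from which x ∈ (Y ∖ T) ∖ (X ∪ T).

The two sets are equal.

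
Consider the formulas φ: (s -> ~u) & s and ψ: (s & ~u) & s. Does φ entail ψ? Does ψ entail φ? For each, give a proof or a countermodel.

Equivalent; both directions hold.

(⟹) Assume the antecedent. If s is true, the antecedent forces (s = T, u = F), and (s & ~u) & s holds there. If s is false, the antecedent cannot hold. Either way (s & ~u) & s holds.

(⟸) Assume the antecedent. If s is true, the antecedent forces (s = T, u = F), and (s -> ~u) & s holds there. If s is false, the antecedent cannot hold. Either way (s -> ~u) & s holds.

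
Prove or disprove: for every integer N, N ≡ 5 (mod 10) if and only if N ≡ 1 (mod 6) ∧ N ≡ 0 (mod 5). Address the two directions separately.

Only the reverse direction holds.

(←) If N ≡ 1 (mod 6) and N ≡ 0 (mod 5), then by the Chinese remainder theorem N ≡ 25 (mod 30). Since 25 ≡ 5 (mod 10) and 10 ∣ 30, we get N ≡ 5 (mod 10).

(→) This fails: N = 5 gives 5 ≡ 5 (mod 10) but 5 ≡ 5 (mod 6), so the conjunction on the right does not hold.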